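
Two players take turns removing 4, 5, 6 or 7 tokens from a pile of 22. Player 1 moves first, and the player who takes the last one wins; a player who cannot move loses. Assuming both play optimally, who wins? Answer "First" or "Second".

Second

W/L table (W = player to move can force a win):
i:   0  1  2  3  4  5  6  7  8  9 10 11 12 13 14 15 16 17 18 19 20 21 22
     L  L  L  L  W  W  W  W  W  W  W  L  L  L  L  W  W  W  W  W  W  W  L
Position 22 is L, so the second player wins.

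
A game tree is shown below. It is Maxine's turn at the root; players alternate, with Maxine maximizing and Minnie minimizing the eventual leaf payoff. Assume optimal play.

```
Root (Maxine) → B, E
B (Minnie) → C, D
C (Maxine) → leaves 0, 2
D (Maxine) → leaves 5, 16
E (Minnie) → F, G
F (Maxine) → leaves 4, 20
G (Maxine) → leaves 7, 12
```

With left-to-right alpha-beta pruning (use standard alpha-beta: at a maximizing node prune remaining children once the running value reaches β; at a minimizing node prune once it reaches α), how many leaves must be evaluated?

7

C [α=-∞,β=+∞]: v=2
D [α=-∞,β=2]: v=5 after child 1 ≥ β → β-cutoff, skip 1
B [α=-∞,β=+∞]: v=2
F [α=2,β=+∞]: v=20
G [α=2,β=20]: v=12
E [α=2,β=+∞]: v=12
Root [α=-∞,β=+∞]: v=12
Leaves evaluated: 7 of 8.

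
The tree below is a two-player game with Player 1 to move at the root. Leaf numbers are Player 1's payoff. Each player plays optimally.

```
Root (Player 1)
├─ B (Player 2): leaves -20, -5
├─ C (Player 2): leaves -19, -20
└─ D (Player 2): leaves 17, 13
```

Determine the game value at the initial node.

13

B (Player 2): min(-20, -5) = -20
C (Player 2): min(-19, -20) = -20
D (Player 2): min(17, 13) = 13
Root (Player 1): max(-20, -20, 13) = 13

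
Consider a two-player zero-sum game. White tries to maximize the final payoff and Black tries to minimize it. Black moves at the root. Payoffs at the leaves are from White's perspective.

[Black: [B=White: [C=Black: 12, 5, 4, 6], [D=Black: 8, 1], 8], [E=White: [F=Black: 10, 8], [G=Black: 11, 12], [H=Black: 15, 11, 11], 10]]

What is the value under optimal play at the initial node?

8

C (Black): min(12, 5, 4, 6) = 4
D (Black): min(8, 1) = 1
B (White): max(4, 1, 8) = 8
F (Black): min(10, 8) = 8
G (Black): min(11, 12) = 11
H (Black): min(15, 11, 11) = 11
E (White): max(8, 11, 11, 10) = 11
Root (Black): min(8, 11) = 8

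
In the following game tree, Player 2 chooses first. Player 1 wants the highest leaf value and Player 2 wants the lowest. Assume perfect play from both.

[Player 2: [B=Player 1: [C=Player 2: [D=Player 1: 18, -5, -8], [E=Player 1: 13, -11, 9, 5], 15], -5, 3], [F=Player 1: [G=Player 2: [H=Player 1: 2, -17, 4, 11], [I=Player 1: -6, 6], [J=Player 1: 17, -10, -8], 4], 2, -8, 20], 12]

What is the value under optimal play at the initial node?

12

D (Player 1): max(18, -5, -8) = 18
E (Player 1): max(13, -11, 9, 5) = 13
C (Player 2): min(18, 13, 15) = 13
B (Player 1): max(13, -5, 3) = 13
H (Player 1): max(2, -17, 4, 11) = 11
I (Player 1): max(-6, 6) = 6
J (Player 1): max(17, -10, -8) = 17
G (Player 2): min(11, 6, 17, 4) = 4
F (Player 1): max(4, 2, -8, 20) = 20
Root (Player 2): min(13, 20, 12) = 12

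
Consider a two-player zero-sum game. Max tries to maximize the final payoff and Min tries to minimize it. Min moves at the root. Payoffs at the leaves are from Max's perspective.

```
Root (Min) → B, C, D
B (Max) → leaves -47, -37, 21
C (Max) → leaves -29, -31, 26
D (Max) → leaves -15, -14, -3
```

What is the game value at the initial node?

B (Max): max(-47, -37, 21) = 21
C (Max): max(-29, -31, 26) = 26
D (Max): max(-15, -14, -3) = -3
Root (Min): min(21, 26, -3) = -3

-3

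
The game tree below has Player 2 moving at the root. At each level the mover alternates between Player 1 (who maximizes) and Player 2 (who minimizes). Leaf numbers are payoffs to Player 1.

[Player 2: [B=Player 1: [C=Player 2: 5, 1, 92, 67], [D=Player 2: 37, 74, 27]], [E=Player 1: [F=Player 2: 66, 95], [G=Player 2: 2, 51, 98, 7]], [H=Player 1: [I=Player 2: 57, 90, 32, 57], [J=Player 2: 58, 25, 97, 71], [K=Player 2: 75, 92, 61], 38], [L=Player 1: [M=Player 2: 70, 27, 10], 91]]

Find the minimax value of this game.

C (Player 2): min(5, 1, 92, 67) = 1
D (Player 2): min(37, 74, 27) = 27
B (Player 1): max(1, 27) = 27
F (Player 2): min(66, 95) = 66
G (Player 2): min(2, 51, 98, 7) = 2
E (Player 1): max(66, 2) = 66
I (Player 2): min(57, 90, 32, 57) = 32
J (Player 2): min(58, 25, 97, 71) = 25
K (Player 2): min(75, 92, 61) = 61
H (Player 1): max(32, 25, 61, 38) = 61
M (Player 2): min(70, 27, 10) = 10
L (Player 1): max(10, 91) = 91
Root (Player 2): min(27, 66, 61, 91) = 27

27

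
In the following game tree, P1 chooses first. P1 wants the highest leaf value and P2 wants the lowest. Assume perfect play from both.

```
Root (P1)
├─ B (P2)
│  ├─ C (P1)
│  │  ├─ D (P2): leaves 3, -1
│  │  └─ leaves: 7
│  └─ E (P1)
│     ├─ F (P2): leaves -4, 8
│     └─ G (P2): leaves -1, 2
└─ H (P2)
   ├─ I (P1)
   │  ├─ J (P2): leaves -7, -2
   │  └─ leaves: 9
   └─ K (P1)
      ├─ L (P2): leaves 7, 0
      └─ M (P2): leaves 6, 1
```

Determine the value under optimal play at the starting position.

1

D (P2): min(3, -1) = -1
C (P1): max(-1, 7) = 7
F (P2): min(-4, 8) = -4
G (P2): min(-1, 2) = -1
E (P1): max(-4, -1) = -1
B (P2): min(7, -1) = -1
J (P2): min(-7, -2) = -7
I (P1): max(-7, 9) = 9
L (P2): min(7, 0) = 0
M (P2): min(6, 1) = 1
K (P1): max(0, 1) = 1
H (P2): min(9, 1) = 1
Root (P1): max(-1, 1) = 1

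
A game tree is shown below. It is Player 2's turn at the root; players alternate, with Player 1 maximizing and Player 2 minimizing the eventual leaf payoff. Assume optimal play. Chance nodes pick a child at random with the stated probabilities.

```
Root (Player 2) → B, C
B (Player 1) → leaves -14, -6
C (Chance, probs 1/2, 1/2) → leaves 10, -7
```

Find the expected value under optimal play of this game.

-6

B (Player 1): max(-14, -6) = -6
C (Chance): 1/2·10 + 1/2·-7 = 1.5
Root (Player 2): min(-6, 1.5) = -6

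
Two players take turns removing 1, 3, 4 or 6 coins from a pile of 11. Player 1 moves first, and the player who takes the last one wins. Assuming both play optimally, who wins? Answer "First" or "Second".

First

i:   0  1  2  3  4  5  6  7  8  9 10 11
     L  W  L  W  W  W  W  L  W  L  W  W
Position 11 is W, so the first player wins.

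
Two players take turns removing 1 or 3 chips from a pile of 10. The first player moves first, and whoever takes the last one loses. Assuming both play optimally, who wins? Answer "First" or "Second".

Positions where the player to move wins (W) vs loses (L):
i:   0  1  2  3  4  5  6  7  8  9 10
     W  L  W  L  W  L  W  L  W  L  W
Position 10 is W, so the first player wins.

First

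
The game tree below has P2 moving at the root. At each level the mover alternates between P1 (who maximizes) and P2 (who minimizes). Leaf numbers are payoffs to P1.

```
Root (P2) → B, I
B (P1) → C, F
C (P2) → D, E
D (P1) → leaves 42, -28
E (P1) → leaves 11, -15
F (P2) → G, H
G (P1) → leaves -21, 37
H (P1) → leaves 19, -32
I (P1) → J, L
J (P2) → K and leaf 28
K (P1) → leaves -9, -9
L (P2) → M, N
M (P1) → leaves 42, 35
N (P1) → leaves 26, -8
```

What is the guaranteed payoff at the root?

19

D (P1): max(42, -28) = 42
E (P1): max(11, -15) = 11
C (P2): min(42, 11) = 11
G (P1): max(-21, 37) = 37
H (P1): max(19, -32) = 19
F (P2): min(37, 19) = 19
B (P1): max(11, 19) = 19
K (P1): max(-9, -9) = -9
J (P2): min(-9, 28) = -9
M (P1): max(42, 35) = 42
N (P1): max(26, -8) = 26
L (P2): min(42, 26) = 26
I (P1): max(-9, 26) = 26
Root (P2): min(19, 26) = 19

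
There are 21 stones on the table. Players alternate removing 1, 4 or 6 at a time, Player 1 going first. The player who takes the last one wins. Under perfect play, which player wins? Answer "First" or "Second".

Positions where the player to move wins (W) vs loses (L):
i:   0  1  2  3  4  5  6  7  8  9 10 11 12 13 14 15 16 17 18 19 20 21
     L  W  L  W  W  L  W  L  W  W  L  W  L  W  W  L  W  L  W  W  L  W
Position 21 is W, so the first player wins.

First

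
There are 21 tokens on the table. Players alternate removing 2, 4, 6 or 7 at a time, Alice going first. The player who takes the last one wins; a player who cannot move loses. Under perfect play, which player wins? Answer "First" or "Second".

First

i:   0  1  2  3  4  5  6  7  8  9 10 11 12 13 14 15 16 17 18 19 20 21
     L  L  W  W  W  W  W  W  W  L  L  W  W  W  W  W  W  W  L  L  W  W
Position 21 is W, so the first player wins.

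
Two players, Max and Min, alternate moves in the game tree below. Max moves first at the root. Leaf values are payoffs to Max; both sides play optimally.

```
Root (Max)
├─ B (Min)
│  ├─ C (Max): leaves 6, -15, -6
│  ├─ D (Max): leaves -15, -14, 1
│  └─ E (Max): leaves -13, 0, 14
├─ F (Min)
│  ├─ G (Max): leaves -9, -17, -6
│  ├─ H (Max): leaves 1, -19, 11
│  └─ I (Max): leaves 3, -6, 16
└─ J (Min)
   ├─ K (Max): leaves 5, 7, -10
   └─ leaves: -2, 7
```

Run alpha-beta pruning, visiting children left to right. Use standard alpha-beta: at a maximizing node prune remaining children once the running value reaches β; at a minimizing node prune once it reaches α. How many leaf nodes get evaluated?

C [α=-∞,β=+∞]: v=6
D [α=-∞,β=6]: v=1
E [α=-∞,β=1]: v=14
B [α=-∞,β=+∞]: v=1
G [α=1,β=+∞]: v=-6
F [α=1,β=+∞]: v=-6 after child 1 ≤ α → α-cutoff, skip 2
K [α=1,β=+∞]: v=7
J [α=1,β=+∞]: v=-2 after child 2 ≤ α → α-cutoff, skip 1
Root [α=-∞,β=+∞]: v=1
Leaves evaluated: 16 of 23.

16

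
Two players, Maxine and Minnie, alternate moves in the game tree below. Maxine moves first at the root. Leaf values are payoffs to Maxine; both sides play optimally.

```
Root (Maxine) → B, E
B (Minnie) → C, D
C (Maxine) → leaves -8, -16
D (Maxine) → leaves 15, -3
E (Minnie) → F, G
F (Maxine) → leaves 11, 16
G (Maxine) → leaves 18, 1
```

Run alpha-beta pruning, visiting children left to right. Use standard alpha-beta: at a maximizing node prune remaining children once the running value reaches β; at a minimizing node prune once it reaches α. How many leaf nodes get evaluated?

C [α=-∞,β=+∞]: v=-8
D [α=-∞,β=-8]: v=15 after child 1 ≥ β → β-cutoff, skip 1
B [α=-∞,β=+∞]: v=-8
F [α=-8,β=+∞]: v=16
G [α=-8,β=16]: v=18 after child 1 ≥ β → β-cutoff, skip 1
E [α=-8,β=+∞]: v=16
Root [α=-∞,β=+∞]: v=16
Leaves evaluated: 6 of 8.

6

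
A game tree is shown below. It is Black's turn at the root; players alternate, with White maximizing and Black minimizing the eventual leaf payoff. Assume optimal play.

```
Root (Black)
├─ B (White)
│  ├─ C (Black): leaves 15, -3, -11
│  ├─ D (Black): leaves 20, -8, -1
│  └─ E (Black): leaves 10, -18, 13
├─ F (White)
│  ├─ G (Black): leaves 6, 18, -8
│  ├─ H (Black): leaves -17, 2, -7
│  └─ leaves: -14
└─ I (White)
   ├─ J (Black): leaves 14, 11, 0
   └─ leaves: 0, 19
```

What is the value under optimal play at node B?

C: min(15, -3, -11) = -11
D: min(20, -8, -1) = -8
E: min(10, -18, 13) = -18
B: max(-11, -8, -18) = -8

-8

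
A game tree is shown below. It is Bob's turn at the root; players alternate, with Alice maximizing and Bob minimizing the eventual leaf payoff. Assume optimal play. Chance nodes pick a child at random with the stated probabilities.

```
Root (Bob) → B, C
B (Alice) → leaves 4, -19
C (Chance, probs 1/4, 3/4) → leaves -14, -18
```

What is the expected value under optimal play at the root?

B (Alice): max(4, -19) = 4
C (Chance): 1/4·-14 + 3/4·-18 = -17
Root (Bob): min(4, -17) = -17

-17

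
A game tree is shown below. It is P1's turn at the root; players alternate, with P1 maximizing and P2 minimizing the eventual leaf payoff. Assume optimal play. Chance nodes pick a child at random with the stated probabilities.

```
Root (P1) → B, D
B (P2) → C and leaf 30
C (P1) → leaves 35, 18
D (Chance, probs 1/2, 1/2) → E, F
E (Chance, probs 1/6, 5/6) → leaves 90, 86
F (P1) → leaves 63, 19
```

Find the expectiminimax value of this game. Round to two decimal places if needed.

C (P1): max(35, 18) = 35
B (P2): min(35, 30) = 30
E (Chance): 1/6·90 + 5/6·86 = 86.67
F (P1): max(63, 19) = 63
D (Chance): 1/2·86.67 + 1/2·63 = 74.83
Root (P1): max(30, 74.83) = 74.83

74.83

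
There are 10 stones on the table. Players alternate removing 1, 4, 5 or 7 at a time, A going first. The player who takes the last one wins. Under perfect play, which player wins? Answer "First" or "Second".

i:   0  1  2  3  4  5  6  7  8  9 10
     L  W  L  W  W  W  W  W  L  W  L
Position 10 is L, so the second player wins.

Second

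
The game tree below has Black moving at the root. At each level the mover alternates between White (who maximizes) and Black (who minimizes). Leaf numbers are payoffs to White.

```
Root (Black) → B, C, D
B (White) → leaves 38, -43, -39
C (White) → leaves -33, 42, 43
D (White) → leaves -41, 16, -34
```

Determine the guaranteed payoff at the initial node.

16

B (White): max(38, -43, -39) = 38
C (White): max(-33, 42, 43) = 43
D (White): max(-41, 16, -34) = 16
Root (Black): min(38, 43, 16) = 16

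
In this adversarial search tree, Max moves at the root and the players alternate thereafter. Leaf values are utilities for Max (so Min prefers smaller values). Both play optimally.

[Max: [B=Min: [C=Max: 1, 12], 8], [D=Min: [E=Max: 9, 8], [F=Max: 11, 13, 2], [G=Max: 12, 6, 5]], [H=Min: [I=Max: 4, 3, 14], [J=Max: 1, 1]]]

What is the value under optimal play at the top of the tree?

C (Max): max(1, 12) = 12
B (Min): min(12, 8) = 8
E (Max): max(9, 8) = 9
F (Max): max(11, 13, 2) = 13
G (Max): max(12, 6, 5) = 12
D (Min): min(9, 13, 12) = 9
I (Max): max(4, 3, 14) = 14
J (Max): max(1, 1) = 1
H (Min): min(14, 1) = 1
Root (Max): max(8, 9, 1) = 9

9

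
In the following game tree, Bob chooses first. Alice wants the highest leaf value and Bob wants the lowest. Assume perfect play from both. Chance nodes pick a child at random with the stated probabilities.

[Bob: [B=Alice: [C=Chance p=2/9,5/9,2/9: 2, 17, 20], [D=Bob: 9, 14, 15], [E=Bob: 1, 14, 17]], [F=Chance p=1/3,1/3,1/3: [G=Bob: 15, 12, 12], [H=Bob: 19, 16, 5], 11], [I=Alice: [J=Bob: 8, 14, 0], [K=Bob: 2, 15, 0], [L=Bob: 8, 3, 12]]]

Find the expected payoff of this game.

3

C (Chance): 2/9·2 + 5/9·17 + 2/9·20 = 14.33
D (Bob): min(9, 14, 15) = 9
E (Bob): min(1, 14, 17) = 1
B (Alice): max(14.33, 9, 1) = 14.33
G (Bob): min(15, 12, 12) = 12
H (Bob): min(19, 16, 5) = 5
F (Chance): 1/3·12 + 1/3·5 + 1/3·11 = 9.33
J (Bob): min(8, 14, 0) = 0
K (Bob): min(2, 15, 0) = 0
L (Bob): min(8, 3, 12) = 3
I (Alice): max(0, 0, 3) = 3
Root (Bob): min(14.33, 9.33, 3) = 3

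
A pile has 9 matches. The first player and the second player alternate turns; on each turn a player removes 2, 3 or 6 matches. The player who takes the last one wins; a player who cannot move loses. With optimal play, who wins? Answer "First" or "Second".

W/L table (W = player to move can force a win):
i:   0  1  2  3  4  5  6  7  8  9
     L  L  W  W  W  L  W  W  W  L
Position 9 is L, so the second player wins.

Second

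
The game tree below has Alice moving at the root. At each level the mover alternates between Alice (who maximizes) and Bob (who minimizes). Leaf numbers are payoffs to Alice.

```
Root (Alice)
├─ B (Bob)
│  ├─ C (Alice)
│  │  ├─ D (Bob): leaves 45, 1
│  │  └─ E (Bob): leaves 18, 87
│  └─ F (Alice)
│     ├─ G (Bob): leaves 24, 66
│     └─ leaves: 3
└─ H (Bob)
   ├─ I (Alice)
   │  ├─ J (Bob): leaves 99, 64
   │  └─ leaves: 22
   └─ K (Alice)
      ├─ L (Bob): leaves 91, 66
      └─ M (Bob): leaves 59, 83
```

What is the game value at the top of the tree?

D (Bob): min(45, 1) = 1
E (Bob): min(18, 87) = 18
C (Alice): max(1, 18) = 18
G (Bob): min(24, 66) = 24
F (Alice): max(24, 3) = 24
B (Bob): min(18, 24) = 18
J (Bob): min(99, 64) = 64
I (Alice): max(64, 22) = 64
L (Bob): min(91, 66) = 66
M (Bob): min(59, 83) = 59
K (Alice): max(66, 59) = 66
H (Bob): min(64, 66) = 64
Root (Alice): max(18, 64) = 64

64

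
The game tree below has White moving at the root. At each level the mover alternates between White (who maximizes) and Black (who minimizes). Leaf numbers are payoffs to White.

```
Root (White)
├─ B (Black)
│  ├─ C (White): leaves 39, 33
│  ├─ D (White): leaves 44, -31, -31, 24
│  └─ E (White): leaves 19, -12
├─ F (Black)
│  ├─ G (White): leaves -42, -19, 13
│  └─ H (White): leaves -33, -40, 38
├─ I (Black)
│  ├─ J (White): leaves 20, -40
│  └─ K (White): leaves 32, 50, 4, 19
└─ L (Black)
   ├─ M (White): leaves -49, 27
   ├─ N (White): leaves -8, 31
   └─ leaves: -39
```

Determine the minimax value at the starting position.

20

C (White): max(39, 33) = 39
D (White): max(44, -31, -31, 24) = 44
E (White): max(19, -12) = 19
B (Black): min(39, 44, 19) = 19
G (White): max(-42, -19, 13) = 13
H (White): max(-33, -40, 38) = 38
F (Black): min(13, 38) = 13
J (White): max(20, -40) = 20
K (White): max(32, 50, 4, 19) = 50
I (Black): min(20, 50) = 20
M (White): max(-49, 27) = 27
N (White): max(-8, 31) = 31
L (Black): min(27, 31, -39) = -39
Root (White): max(19, 13, 20, -39) = 20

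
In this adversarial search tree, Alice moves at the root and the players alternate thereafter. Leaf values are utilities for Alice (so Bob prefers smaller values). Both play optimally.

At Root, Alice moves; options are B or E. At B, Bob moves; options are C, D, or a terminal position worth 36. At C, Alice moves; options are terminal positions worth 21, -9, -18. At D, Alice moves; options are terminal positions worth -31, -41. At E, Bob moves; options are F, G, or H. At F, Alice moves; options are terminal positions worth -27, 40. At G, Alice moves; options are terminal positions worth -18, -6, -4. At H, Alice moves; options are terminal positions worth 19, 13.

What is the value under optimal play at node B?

-31

C: max(21, -9, -18) = 21
D: max(-31, -41) = -31
B: min(21, -31, 36) = -31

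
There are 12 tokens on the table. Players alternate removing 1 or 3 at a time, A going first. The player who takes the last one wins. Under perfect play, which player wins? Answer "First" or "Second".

Second

Positions where the player to move wins (W) vs loses (L):
i:   0  1  2  3  4  5  6  7  8  9 10 11 12
     L  W  L  W  L  W  L  W  L  W  L  W  L
Position 12 is L, so the second player wins.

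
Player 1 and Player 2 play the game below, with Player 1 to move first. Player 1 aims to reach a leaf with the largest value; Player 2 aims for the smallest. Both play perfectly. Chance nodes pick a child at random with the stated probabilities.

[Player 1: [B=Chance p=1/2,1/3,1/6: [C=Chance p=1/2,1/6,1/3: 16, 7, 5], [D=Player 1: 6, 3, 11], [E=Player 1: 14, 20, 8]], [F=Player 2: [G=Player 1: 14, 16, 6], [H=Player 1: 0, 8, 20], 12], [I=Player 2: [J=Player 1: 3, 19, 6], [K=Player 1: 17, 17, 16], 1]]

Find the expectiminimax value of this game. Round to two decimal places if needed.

12.42

C (Chance): 1/2·16 + 1/6·7 + 1/3·5 = 10.83
D (Player 1): max(6, 3, 11) = 11
E (Player 1): max(14, 20, 8) = 20
B (Chance): 1/2·10.83 + 1/3·11 + 1/6·20 = 12.42
G (Player 1): max(14, 16, 6) = 16
H (Player 1): max(0, 8, 20) = 20
F (Player 2): min(16, 20, 12) = 12
J (Player 1): max(3, 19, 6) = 19
K (Player 1): max(17, 17, 16) = 17
I (Player 2): min(19, 17, 1) = 1
Root (Player 1): max(12.42, 12, 1) = 12.42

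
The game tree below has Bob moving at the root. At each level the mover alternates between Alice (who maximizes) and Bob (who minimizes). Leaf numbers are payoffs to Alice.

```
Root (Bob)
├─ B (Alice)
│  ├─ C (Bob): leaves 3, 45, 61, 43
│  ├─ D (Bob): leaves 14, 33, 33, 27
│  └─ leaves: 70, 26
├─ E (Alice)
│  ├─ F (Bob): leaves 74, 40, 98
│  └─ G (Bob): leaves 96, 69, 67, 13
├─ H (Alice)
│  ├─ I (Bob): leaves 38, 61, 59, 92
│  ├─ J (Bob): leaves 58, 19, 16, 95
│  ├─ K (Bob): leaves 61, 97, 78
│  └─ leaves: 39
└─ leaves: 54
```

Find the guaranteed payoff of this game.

40

C (Bob): min(3, 45, 61, 43) = 3
D (Bob): min(14, 33, 33, 27) = 14
B (Alice): max(3, 14, 70, 26) = 70
F (Bob): min(74, 40, 98) = 40
G (Bob): min(96, 69, 67, 13) = 13
E (Alice): max(40, 13) = 40
I (Bob): min(38, 61, 59, 92) = 38
J (Bob): min(58, 19, 16, 95) = 16
K (Bob): min(61, 97, 78) = 61
H (Alice): max(38, 16, 61, 39) = 61
Root (Bob): min(70, 40, 61, 54) = 40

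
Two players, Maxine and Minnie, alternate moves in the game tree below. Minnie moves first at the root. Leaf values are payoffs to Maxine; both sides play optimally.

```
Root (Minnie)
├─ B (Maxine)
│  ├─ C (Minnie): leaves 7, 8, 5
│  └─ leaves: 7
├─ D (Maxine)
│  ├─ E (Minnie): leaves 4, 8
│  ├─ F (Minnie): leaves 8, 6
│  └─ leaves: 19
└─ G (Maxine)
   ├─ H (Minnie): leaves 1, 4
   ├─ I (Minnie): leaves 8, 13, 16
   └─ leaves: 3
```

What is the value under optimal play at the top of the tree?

7

C (Minnie): min(7, 8, 5) = 5
B (Maxine): max(5, 7) = 7
E (Minnie): min(4, 8) = 4
F (Minnie): min(8, 6) = 6
D (Maxine): max(4, 6, 19) = 19
H (Minnie): min(1, 4) = 1
I (Minnie): min(8, 13, 16) = 8
G (Maxine): max(1, 8, 3) = 8
Root (Minnie): min(7, 19, 8) = 7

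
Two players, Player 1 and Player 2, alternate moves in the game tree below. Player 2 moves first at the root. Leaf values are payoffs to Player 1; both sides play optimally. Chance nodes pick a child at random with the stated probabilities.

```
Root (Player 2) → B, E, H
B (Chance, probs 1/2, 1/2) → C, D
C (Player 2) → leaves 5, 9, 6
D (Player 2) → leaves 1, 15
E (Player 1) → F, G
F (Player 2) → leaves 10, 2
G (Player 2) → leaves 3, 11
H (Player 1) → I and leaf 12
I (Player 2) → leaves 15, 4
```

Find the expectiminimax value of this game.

3

C (Player 2): min(5, 9, 6) = 5
D (Player 2): min(1, 15) = 1
B (Chance): 1/2·5 + 1/2·1 = 3
F (Player 2): min(10, 2) = 2
G (Player 2): min(3, 11) = 3
E (Player 1): max(2, 3) = 3
I (Player 2): min(15, 4) = 4
H (Player 1): max(4, 12) = 12
Root (Player 2): min(3, 3, 12) = 3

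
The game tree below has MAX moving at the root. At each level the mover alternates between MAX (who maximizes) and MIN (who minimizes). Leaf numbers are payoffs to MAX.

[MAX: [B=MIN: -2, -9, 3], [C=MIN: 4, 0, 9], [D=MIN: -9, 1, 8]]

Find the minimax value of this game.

B (MIN): min(-2, -9, 3) = -9
C (MIN): min(4, 0, 9) = 0
D (MIN): min(-9, 1, 8) = -9
Root (MAX): max(-9, 0, -9) = 0

0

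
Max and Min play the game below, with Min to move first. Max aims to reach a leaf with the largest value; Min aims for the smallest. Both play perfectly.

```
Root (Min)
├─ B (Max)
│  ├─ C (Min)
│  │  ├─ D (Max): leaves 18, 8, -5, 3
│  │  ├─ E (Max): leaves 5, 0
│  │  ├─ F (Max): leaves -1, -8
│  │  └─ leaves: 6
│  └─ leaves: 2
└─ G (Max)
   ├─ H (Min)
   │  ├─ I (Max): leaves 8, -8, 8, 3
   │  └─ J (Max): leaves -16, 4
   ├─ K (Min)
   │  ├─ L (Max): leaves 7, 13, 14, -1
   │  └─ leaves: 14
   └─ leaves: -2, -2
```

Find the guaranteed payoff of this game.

D (Max): max(18, 8, -5, 3) = 18
E (Max): max(5, 0) = 5
F (Max): max(-1, -8) = -1
C (Min): min(18, 5, -1, 6) = -1
B (Max): max(-1, 2) = 2
I (Max): max(8, -8, 8, 3) = 8
J (Max): max(-16, 4) = 4
H (Min): min(8, 4) = 4
L (Max): max(7, 13, 14, -1) = 14
K (Min): min(14, 14) = 14
G (Max): max(4, 14, -2, -2) = 14
Root (Min): min(2, 14) = 2

2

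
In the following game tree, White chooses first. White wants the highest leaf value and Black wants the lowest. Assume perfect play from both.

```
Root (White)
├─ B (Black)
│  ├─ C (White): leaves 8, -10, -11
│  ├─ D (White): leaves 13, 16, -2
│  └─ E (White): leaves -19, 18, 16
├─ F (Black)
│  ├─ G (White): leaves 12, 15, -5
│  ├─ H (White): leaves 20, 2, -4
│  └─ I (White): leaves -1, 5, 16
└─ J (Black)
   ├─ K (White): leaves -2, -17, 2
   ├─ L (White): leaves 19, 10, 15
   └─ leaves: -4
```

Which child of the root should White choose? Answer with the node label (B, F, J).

C (White): max(8, -10, -11) = 8
D (White): max(13, 16, -2) = 16
E (White): max(-19, 18, 16) = 18
B (Black): min(8, 16, 18) = 8
G (White): max(12, 15, -5) = 15
H (White): max(20, 2, -4) = 20
I (White): max(-1, 5, 16) = 16
F (Black): min(15, 20, 16) = 15
K (White): max(-2, -17, 2) = 2
L (White): max(19, 10, 15) = 19
J (Black): min(2, 19, -4) = -4
Root (White): max(8, 15, -4) = 15
White picks the child with the highest value: F (value 15).

F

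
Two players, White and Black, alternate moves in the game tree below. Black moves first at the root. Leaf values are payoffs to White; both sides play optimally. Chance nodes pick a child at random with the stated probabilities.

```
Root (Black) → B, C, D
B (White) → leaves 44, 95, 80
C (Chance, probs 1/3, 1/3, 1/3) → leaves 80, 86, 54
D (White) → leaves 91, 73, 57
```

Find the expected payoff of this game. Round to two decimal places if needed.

73.33

B (White): max(44, 95, 80) = 95
C (Chance): 1/3·80 + 1/3·86 + 1/3·54 = 73.33
D (White): max(91, 73, 57) = 91
Root (Black): min(95, 73.33, 91) = 73.33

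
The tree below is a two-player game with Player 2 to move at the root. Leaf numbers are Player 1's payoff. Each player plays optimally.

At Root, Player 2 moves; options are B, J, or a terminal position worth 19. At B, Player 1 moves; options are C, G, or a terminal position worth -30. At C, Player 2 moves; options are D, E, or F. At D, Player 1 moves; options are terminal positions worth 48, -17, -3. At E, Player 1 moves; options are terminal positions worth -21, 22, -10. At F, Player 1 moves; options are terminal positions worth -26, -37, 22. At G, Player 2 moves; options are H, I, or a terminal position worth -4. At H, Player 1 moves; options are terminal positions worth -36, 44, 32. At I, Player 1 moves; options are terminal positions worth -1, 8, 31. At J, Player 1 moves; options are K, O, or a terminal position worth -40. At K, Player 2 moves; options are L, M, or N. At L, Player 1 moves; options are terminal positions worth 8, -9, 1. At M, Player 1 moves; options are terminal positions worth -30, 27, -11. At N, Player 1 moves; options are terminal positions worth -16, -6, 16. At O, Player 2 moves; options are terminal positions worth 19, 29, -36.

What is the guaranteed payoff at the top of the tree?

8

D (Player 1): max(48, -17, -3) = 48
E (Player 1): max(-21, 22, -10) = 22
F (Player 1): max(-26, -37, 22) = 22
C (Player 2): min(48, 22, 22) = 22
H (Player 1): max(-36, 44, 32) = 44
I (Player 1): max(-1, 8, 31) = 31
G (Player 2): min(44, 31, -4) = -4
B (Player 1): max(22, -4, -30) = 22
L (Player 1): max(8, -9, 1) = 8
M (Player 1): max(-30, 27, -11) = 27
N (Player 1): max(-16, -6, 16) = 16
K (Player 2): min(8, 27, 16) = 8
O (Player 2): min(19, 29, -36) = -36
J (Player 1): max(8, -36, -40) = 8
Root (Player 2): min(22, 8, 19) = 8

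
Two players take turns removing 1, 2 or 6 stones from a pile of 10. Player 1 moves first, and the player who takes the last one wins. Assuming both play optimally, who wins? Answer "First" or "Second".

Compute winning (W) and losing (L) positions by backward induction:
i:   0  1  2  3  4  5  6  7  8  9 10
     L  W  W  L  W  W  W  L  W  W  L
Position 10 is L, so the second player wins.

Second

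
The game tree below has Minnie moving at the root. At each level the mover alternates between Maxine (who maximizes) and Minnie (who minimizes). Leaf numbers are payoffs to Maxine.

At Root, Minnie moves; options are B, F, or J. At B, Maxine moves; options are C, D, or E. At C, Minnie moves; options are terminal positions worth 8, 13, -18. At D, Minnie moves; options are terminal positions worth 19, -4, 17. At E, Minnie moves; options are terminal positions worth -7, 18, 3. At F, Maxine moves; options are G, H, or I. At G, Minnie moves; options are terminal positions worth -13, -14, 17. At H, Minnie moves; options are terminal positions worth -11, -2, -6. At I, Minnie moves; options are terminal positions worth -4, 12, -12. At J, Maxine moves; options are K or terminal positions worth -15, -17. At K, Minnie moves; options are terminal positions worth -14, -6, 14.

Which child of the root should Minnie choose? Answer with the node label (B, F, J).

C (Minnie): min(8, 13, -18) = -18
D (Minnie): min(19, -4, 17) = -4
E (Minnie): min(-7, 18, 3) = -7
B (Maxine): max(-18, -4, -7) = -4
G (Minnie): min(-13, -14, 17) = -14
H (Minnie): min(-11, -2, -6) = -11
I (Minnie): min(-4, 12, -12) = -12
F (Maxine): max(-14, -11, -12) = -11
K (Minnie): min(-14, -6, 14) = -14
J (Maxine): max(-14, -15, -17) = -14
Root (Minnie): min(-4, -11, -14) = -14
Minnie picks the child with the lowest value: J (value -14).

J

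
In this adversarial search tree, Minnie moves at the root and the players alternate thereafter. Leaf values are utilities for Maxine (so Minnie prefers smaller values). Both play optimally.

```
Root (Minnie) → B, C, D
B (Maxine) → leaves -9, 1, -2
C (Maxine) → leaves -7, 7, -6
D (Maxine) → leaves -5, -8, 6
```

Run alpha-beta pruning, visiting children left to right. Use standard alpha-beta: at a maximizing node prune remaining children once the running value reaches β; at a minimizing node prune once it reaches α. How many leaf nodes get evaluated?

8

B [α=-∞,β=+∞]: v=1
C [α=-∞,β=1]: v=7 after child 2 ≥ β → β-cutoff, skip 1
D [α=-∞,β=1]: v=6
Root [α=-∞,β=+∞]: v=1
Leaves evaluated: 8 of 9.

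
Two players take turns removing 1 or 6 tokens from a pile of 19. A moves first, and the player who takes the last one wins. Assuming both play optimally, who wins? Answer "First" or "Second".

First

i:   0  1  2  3  4  5  6  7  8  9 10 11 12 13 14 15 16 17 18 19
     L  W  L  W  L  W  W  L  W  L  W  L  W  W  L  W  L  W  L  W
Position 19 is W, so the first player wins.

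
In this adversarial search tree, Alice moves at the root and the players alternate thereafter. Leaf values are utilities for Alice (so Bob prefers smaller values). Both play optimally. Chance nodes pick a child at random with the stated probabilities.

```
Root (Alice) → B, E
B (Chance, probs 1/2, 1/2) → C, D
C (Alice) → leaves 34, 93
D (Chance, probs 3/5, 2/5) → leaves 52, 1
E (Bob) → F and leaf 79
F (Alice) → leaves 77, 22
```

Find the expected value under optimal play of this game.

77

C (Alice): max(34, 93) = 93
D (Chance): 3/5·52 + 2/5·1 = 31.6
B (Chance): 1/2·93 + 1/2·31.6 = 62.3
F (Alice): max(77, 22) = 77
E (Bob): min(77, 79) = 77
Root (Alice): max(62.3, 77) = 77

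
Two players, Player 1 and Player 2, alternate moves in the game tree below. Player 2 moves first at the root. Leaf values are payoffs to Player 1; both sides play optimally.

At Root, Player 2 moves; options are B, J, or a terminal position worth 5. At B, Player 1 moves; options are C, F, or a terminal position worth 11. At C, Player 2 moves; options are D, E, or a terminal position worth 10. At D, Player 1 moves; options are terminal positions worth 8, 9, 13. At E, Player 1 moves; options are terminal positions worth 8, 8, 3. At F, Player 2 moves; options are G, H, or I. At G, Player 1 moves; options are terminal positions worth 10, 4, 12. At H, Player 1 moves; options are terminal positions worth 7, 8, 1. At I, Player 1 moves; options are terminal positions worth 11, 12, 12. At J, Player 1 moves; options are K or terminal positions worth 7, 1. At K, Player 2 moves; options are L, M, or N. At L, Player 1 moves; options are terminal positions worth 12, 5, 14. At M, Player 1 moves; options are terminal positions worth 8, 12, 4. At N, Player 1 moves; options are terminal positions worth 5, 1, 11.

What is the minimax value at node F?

G: max(10, 4, 12) = 12
H: max(7, 8, 1) = 8
I: max(11, 12, 12) = 12
F: min(12, 8, 12) = 8

8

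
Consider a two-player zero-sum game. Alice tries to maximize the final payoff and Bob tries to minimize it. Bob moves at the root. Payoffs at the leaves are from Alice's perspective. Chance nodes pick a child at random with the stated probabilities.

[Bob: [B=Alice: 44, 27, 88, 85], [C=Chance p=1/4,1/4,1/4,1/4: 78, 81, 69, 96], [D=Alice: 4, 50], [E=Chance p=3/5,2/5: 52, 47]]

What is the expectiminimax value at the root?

50

B (Alice): max(44, 27, 88, 85) = 88
C (Chance): 1/4·78 + 1/4·81 + 1/4·69 + 1/4·96 = 81
D (Alice): max(4, 50) = 50
E (Chance): 3/5·52 + 2/5·47 = 50
Root (Bob): min(88, 81, 50, 50) = 50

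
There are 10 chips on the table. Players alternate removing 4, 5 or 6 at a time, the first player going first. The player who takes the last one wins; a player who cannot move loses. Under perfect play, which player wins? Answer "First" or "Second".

Second

Mark each pile size as W (mover wins) or L (mover loses):
i:   0  1  2  3  4  5  6  7  8  9 10
     L  L  L  L  W  W  W  W  W  W  L
Position 10 is L, so the second player wins.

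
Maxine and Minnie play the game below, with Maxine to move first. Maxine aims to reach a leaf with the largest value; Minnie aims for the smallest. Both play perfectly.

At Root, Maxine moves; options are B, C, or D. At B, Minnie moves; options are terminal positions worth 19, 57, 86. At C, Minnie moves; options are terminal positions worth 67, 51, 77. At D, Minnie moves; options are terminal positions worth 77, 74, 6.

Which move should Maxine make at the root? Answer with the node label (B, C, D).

B (Minnie): min(19, 57, 86) = 19
C (Minnie): min(67, 51, 77) = 51
D (Minnie): min(77, 74, 6) = 6
Root (Maxine): max(19, 51, 6) = 51
Maxine picks the child with the highest value: C (value 51).

C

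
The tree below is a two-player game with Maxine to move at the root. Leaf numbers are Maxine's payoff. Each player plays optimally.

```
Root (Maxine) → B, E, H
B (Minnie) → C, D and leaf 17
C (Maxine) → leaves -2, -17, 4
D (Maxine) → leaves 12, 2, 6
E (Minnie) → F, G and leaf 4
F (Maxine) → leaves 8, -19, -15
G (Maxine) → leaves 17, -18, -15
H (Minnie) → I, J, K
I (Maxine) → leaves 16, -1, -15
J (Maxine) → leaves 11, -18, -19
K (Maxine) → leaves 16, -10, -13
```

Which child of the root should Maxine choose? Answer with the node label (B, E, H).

C (Maxine): max(-2, -17, 4) = 4
D (Maxine): max(12, 2, 6) = 12
B (Minnie): min(4, 12, 17) = 4
F (Maxine): max(8, -19, -15) = 8
G (Maxine): max(17, -18, -15) = 17
E (Minnie): min(8, 17, 4) = 4
I (Maxine): max(16, -1, -15) = 16
J (Maxine): max(11, -18, -19) = 11
K (Maxine): max(16, -10, -13) = 16
H (Minnie): min(16, 11, 16) = 11
Root (Maxine): max(4, 4, 11) = 11
Maxine picks the child with the highest value: H (value 11).

H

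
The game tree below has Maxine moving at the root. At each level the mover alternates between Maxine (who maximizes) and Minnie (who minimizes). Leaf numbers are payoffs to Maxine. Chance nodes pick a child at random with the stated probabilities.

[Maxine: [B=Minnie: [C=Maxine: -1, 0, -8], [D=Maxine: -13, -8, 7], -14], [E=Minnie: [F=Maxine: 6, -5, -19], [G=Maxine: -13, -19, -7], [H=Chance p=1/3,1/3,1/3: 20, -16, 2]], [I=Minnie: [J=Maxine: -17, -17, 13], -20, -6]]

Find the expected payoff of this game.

C (Maxine): max(-1, 0, -8) = 0
D (Maxine): max(-13, -8, 7) = 7
B (Minnie): min(0, 7, -14) = -14
F (Maxine): max(6, -5, -19) = 6
G (Maxine): max(-13, -19, -7) = -7
H (Chance): 1/3·20 + 1/3·-16 + 1/3·2 = 2
E (Minnie): min(6, -7, 2) = -7
J (Maxine): max(-17, -17, 13) = 13
I (Minnie): min(13, -20, -6) = -20
Root (Maxine): max(-14, -7, -20) = -7

-7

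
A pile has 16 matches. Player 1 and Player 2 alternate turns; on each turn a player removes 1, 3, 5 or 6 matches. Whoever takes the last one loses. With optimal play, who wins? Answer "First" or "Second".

Mark each pile size as W (mover wins) or L (mover loses):
i:   0  1  2  3  4  5  6  7  8  9 10 11 12 13 14 15 16
     W  L  W  L  W  L  W  W  W  W  W  W  L  W  L  W  L
Position 16 is L, so the second player wins.

Second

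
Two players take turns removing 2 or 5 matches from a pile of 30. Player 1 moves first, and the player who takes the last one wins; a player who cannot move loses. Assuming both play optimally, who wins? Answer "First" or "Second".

First

Mark each pile size as W (mover wins) or L (mover loses):
i:   0  1  2  3  4  5  6  7  8  9 10 11 12 13 14 15 16 17 18 19 20 21 22 23 24 25 26 27 28 29 30
     L  L  W  W  L  W  W  L  L  W  W  L  W  W  L  L  W  W  L  W  W  L  L  W  W  L  W  W  L  L  W
Position 30 is W, so the first player wins.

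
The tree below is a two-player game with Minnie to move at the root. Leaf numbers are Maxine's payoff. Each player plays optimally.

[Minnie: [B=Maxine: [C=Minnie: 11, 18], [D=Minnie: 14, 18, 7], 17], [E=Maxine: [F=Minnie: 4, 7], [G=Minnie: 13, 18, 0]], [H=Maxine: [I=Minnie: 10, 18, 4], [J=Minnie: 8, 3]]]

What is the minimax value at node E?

4

F: min(4, 7) = 4
G: min(13, 18, 0) = 0
E: max(4, 0) = 4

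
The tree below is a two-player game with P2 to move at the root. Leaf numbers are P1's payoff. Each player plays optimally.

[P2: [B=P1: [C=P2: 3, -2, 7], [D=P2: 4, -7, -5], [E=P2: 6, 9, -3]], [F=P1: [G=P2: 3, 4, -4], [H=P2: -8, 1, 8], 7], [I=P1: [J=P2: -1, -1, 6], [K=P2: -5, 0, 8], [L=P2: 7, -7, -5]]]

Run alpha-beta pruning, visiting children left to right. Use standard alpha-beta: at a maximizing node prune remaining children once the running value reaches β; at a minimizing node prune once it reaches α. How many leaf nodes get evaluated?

C [α=-∞,β=+∞]: v=-2
D [α=-2,β=+∞]: v=-7 after child 2 ≤ α → α-cutoff, skip 1
E [α=-2,β=+∞]: v=-3
B [α=-∞,β=+∞]: v=-2
G [α=-∞,β=-2]: v=-4
H [α=-4,β=-2]: v=-8 after child 1 ≤ α → α-cutoff, skip 2
F [α=-∞,β=-2]: v=7
J [α=-∞,β=-2]: v=-1
I [α=-∞,β=-2]: v=-1 after child 1 ≥ β → β-cutoff, skip 2
Root [α=-∞,β=+∞]: v=-2
Leaves evaluated: 16 of 25.

16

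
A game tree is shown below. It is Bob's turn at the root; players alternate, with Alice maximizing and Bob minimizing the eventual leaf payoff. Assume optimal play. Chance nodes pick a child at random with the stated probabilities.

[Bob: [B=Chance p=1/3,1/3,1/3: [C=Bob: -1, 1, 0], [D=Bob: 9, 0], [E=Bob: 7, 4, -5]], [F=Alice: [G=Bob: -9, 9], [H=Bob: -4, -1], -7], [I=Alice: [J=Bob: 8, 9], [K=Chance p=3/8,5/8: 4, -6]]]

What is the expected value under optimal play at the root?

-4

C (Bob): min(-1, 1, 0) = -1
D (Bob): min(9, 0) = 0
E (Bob): min(7, 4, -5) = -5
B (Chance): 1/3·-1 + 1/3·0 + 1/3·-5 = -2
G (Bob): min(-9, 9) = -9
H (Bob): min(-4, -1) = -4
F (Alice): max(-9, -4, -7) = -4
J (Bob): min(8, 9) = 8
K (Chance): 3/8·4 + 5/8·-6 = -2.25
I (Alice): max(8, -2.25) = 8
Root (Bob): min(-2, -4, 8) = -4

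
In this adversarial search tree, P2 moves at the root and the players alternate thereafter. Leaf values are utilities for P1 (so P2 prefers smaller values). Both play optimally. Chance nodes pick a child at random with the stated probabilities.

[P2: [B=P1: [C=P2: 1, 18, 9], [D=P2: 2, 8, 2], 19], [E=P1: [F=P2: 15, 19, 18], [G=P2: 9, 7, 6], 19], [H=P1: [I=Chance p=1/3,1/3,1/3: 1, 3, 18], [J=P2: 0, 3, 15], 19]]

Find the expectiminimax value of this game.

C (P2): min(1, 18, 9) = 1
D (P2): min(2, 8, 2) = 2
B (P1): max(1, 2, 19) = 19
F (P2): min(15, 19, 18) = 15
G (P2): min(9, 7, 6) = 6
E (P1): max(15, 6, 19) = 19
I (Chance): 1/3·1 + 1/3·3 + 1/3·18 = 7.33
J (P2): min(0, 3, 15) = 0
H (P1): max(7.33, 0, 19) = 19
Root (P2): min(19, 19, 19) = 19

19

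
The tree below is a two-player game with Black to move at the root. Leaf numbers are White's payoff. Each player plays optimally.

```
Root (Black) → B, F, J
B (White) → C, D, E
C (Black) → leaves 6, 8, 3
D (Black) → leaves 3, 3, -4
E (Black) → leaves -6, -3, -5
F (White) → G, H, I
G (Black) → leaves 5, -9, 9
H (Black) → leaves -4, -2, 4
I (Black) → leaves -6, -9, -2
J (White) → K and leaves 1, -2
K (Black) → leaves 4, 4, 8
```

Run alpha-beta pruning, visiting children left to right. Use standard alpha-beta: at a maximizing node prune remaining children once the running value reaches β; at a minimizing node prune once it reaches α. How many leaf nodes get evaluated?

C [α=-∞,β=+∞]: v=3
D [α=3,β=+∞]: v=3 after child 1 ≤ α → α-cutoff, skip 2
E [α=3,β=+∞]: v=-6 after child 1 ≤ α → α-cutoff, skip 2
B [α=-∞,β=+∞]: v=3
G [α=-∞,β=3]: v=-9
H [α=-9,β=3]: v=-4
I [α=-4,β=3]: v=-6 after child 1 ≤ α → α-cutoff, skip 2
F [α=-∞,β=3]: v=-4
K [α=-∞,β=-4]: v=4
J [α=-∞,β=-4]: v=4 after child 1 ≥ β → β-cutoff, skip 2
Root [α=-∞,β=+∞]: v=-4
Leaves evaluated: 15 of 23.

15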